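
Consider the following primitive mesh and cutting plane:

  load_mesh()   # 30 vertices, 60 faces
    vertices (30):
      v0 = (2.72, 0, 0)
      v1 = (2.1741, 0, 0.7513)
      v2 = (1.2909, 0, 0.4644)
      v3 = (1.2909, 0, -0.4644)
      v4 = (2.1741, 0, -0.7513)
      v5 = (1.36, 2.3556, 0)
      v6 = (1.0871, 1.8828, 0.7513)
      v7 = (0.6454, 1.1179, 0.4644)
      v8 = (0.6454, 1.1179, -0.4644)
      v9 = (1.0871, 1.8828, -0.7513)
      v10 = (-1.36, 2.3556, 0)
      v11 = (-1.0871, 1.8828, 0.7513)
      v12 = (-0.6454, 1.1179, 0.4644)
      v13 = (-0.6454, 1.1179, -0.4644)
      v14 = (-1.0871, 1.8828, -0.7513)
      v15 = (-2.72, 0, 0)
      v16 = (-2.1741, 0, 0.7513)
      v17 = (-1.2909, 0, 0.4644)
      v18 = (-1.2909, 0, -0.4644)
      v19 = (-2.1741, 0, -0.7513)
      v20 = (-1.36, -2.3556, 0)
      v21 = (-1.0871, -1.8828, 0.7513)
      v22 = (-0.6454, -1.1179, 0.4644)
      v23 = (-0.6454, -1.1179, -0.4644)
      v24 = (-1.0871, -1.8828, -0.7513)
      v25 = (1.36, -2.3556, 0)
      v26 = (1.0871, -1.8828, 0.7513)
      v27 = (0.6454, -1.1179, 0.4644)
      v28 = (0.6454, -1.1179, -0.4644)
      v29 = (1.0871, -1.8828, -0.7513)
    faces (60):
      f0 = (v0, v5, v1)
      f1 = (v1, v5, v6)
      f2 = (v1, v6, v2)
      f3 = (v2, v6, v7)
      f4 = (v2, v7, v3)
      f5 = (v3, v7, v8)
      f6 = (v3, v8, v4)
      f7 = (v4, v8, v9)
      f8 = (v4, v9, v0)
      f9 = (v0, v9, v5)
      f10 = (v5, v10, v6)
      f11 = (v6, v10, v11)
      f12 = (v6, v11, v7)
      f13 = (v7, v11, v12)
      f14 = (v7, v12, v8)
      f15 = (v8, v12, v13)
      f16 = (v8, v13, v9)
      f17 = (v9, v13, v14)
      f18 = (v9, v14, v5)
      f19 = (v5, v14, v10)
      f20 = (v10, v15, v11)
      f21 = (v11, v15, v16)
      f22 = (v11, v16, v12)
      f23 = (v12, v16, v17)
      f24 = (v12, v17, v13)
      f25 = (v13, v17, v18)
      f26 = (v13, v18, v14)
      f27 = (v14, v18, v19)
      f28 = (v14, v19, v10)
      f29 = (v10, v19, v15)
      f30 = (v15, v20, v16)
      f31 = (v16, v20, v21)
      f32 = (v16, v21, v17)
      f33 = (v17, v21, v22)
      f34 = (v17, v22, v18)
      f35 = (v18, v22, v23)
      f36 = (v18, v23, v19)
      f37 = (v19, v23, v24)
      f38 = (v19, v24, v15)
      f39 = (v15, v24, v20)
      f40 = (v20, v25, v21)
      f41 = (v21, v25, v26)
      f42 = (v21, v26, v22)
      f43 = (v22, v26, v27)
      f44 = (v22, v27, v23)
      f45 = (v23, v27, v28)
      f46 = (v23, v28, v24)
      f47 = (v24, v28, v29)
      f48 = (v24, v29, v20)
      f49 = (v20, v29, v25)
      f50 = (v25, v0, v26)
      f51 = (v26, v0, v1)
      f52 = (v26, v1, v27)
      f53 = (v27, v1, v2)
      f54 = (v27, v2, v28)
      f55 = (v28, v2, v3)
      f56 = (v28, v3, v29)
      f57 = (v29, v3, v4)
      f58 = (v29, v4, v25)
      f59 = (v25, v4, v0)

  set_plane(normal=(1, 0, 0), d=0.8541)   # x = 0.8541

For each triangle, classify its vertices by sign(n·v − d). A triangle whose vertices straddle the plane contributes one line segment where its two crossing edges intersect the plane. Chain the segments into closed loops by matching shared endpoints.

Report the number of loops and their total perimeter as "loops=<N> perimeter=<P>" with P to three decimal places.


loops=2 perimeter=10.074

Straddling triangles (24 of 60):
  (v2,v6,v7) [++-] → (0.8541, 1.47931, 0.599958)–(0.8541, 0.756466, 0.4644)  len=0.7354
  (v2,v7,v3) [+-+] → (0.8541, 0.756466, 0.4644)–(0.8541, 0.756466, 0.164105)  len=0.3003
  (v3,v7,v8) [+--] → (0.8541, 0.756466, 0.164105)–(0.8541, 0.756466, -0.4644)  len=0.6285
  (v3,v8,v4) [+-+] → (0.8541, 0.756466, -0.4644)–(0.8541, 0.965283, -0.503568)  len=0.2125
  (v4,v8,v9) [+-+] → (0.8541, 0.965283, -0.503568)–(0.8541, 1.47931, -0.599958)  len=0.5230
  (v5,v10,v6) [+-+] → (0.8541, 2.3556, 0)–(0.8541, 1.92782, 0.679765)  len=0.8032
  (v6,v10,v11) [+--] → (0.8541, 1.92782, 0.679765)–(0.8541, 1.8828, 0.7513)  len=0.0845
  (v6,v11,v7) [+--] → (0.8541, 1.8828, 0.7513)–(0.8541, 1.47931, 0.599958)  len=0.4309
  (v8,v13,v9) [--+] → (0.8541, 1.77993, -0.712715)–(0.8541, 1.47931, -0.599958)  len=0.3211
  (v9,v13,v14) [+--] → (0.8541, 1.77993, -0.712715)–(0.8541, 1.8828, -0.7513)  len=0.1099
  (v9,v14,v5) [+-+] → (0.8541, 1.8828, -0.7513)–(0.8541, 2.25786, -0.15532)  len=0.7042
  (v5,v14,v10) [+--] → (0.8541, 2.25786, -0.15532)–(0.8541, 2.3556, 0)  len=0.1835
  (v20,v25,v21) [-+-] → (0.8541, -2.3556, 0)–(0.8541, -2.25786, 0.15532)  len=0.1835
  (v21,v25,v26) [-++] → (0.8541, -2.25786, 0.15532)–(0.8541, -1.8828, 0.7513)  len=0.7042
  (v21,v26,v22) [-+-] → (0.8541, -1.8828, 0.7513)–(0.8541, -1.77993, 0.712715)  len=0.1099
  (v22,v26,v27) [-+-] → (0.8541, -1.77993, 0.712715)–(0.8541, -1.47931, 0.599958)  len=0.3211
  (v24,v28,v29) [--+] → (0.8541, -1.47931, -0.599958)–(0.8541, -1.8828, -0.7513)  len=0.4309
  (v24,v29,v20) [-+-] → (0.8541, -1.8828, -0.7513)–(0.8541, -1.92782, -0.679765)  len=0.0845
  (v20,v29,v25) [-++] → (0.8541, -1.92782, -0.679765)–(0.8541, -2.3556, 0)  len=0.8032
  (v26,v1,v27) [++-] → (0.8541, -0.965283, 0.503568)–(0.8541, -1.47931, 0.599958)  len=0.5230
  (v27,v1,v2) [-++] → (0.8541, -0.965283, 0.503568)–(0.8541, -0.756466, 0.4644)  len=0.2125
  (v27,v2,v28) [-+-] → (0.8541, -0.756466, 0.4644)–(0.8541, -0.756466, -0.164105)  len=0.6285
  (v28,v2,v3) [-++] → (0.8541, -0.756466, -0.164105)–(0.8541, -0.756466, -0.4644)  len=0.3003
  (v28,v3,v29) [-++] → (0.8541, -0.756466, -0.4644)–(0.8541, -1.47931, -0.599958)  len=0.7354

Chained into 2 loop(s):
  loop 1: 12 segments, perimeter = 5.0369
  loop 2: 12 segments, perimeter = 5.0369
Total perimeter = 10.074


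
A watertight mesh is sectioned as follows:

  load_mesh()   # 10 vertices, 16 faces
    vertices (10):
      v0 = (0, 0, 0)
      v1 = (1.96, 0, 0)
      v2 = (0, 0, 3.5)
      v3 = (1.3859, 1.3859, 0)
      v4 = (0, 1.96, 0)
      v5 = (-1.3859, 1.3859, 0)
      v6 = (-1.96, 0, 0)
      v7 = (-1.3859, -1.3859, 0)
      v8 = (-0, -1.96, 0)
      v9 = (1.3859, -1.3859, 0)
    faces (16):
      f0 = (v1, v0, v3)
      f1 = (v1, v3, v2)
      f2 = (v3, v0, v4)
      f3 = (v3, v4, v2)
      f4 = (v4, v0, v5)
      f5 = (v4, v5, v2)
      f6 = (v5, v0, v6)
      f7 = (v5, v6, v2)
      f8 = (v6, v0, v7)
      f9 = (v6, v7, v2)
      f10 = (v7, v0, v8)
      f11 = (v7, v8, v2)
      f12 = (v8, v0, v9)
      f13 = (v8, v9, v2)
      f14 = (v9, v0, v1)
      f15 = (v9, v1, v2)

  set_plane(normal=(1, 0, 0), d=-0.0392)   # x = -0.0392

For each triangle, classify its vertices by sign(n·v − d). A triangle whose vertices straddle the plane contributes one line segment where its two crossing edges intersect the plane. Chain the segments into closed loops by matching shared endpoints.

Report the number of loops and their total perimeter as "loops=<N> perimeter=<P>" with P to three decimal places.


Straddling triangles (8 of 16):
  (v4,v0,v5) [++-] → (-0.0392, 0.0392, 0)–(-0.0392, 1.94376, 0)  len=1.9046
  (v4,v5,v2) [+-+] → (-0.0392, 1.94376, 0)–(-0.0392, 0.0392, 3.401)  len=3.8980
  (v5,v0,v6) [-+-] → (-0.0392, 0.0392, 0)–(-0.0392, 0, 0)  len=0.0392
  (v5,v6,v2) [--+] → (-0.0392, 0, 3.43)–(-0.0392, 0.0392, 3.401)  len=0.0488
  (v6,v0,v7) [-+-] → (-0.0392, 0, 0)–(-0.0392, -0.0392, 0)  len=0.0392
  (v6,v7,v2) [--+] → (-0.0392, -0.0392, 3.401)–(-0.0392, 0, 3.43)  len=0.0488
  (v7,v0,v8) [-++] → (-0.0392, -0.0392, 0)–(-0.0392, -1.94376, 0)  len=1.9046
  (v7,v8,v2) [-++] → (-0.0392, -1.94376, 0)–(-0.0392, -0.0392, 3.401)  len=3.8980

Chained into 1 loop(s):
  loop 1: 8 segments, perimeter = 11.7810
Total perimeter = 11.781

loops=1 perimeter=11.781


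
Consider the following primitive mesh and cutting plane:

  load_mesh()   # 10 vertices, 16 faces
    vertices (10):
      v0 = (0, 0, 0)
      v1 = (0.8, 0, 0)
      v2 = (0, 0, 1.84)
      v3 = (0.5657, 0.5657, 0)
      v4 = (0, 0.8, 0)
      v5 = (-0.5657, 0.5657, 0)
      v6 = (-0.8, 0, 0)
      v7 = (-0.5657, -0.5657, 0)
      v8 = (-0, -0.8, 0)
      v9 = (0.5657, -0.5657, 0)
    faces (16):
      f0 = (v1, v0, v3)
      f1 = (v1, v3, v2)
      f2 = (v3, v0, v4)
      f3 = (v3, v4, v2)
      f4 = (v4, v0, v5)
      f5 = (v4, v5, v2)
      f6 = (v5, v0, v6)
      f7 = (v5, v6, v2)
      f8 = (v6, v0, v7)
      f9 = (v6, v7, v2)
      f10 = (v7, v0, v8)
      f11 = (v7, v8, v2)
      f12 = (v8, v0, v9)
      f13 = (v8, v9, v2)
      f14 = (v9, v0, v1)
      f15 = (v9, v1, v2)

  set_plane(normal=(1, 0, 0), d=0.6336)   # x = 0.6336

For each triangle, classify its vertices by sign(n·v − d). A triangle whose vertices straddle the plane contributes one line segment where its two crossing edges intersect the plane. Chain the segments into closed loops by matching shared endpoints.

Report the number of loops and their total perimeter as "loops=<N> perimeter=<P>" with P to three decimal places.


Straddling triangles (4 of 16):
  (v1,v0,v3) [+--] → (0.6336, 0, 0)–(0.6336, 0.40176, 0)  len=0.4018
  (v1,v3,v2) [+--] → (0.6336, 0.40176, 0)–(0.6336, 0, 0.38272)  len=0.5549
  (v9,v0,v1) [--+] → (0.6336, 0, 0)–(0.6336, -0.40176, 0)  len=0.4018
  (v9,v1,v2) [-+-] → (0.6336, -0.40176, 0)–(0.6336, 0, 0.38272)  len=0.5549

Chained into 1 loop(s):
  loop 1: 4 segments, perimeter = 1.9133
Total perimeter = 1.913

loops=1 perimeter=1.913


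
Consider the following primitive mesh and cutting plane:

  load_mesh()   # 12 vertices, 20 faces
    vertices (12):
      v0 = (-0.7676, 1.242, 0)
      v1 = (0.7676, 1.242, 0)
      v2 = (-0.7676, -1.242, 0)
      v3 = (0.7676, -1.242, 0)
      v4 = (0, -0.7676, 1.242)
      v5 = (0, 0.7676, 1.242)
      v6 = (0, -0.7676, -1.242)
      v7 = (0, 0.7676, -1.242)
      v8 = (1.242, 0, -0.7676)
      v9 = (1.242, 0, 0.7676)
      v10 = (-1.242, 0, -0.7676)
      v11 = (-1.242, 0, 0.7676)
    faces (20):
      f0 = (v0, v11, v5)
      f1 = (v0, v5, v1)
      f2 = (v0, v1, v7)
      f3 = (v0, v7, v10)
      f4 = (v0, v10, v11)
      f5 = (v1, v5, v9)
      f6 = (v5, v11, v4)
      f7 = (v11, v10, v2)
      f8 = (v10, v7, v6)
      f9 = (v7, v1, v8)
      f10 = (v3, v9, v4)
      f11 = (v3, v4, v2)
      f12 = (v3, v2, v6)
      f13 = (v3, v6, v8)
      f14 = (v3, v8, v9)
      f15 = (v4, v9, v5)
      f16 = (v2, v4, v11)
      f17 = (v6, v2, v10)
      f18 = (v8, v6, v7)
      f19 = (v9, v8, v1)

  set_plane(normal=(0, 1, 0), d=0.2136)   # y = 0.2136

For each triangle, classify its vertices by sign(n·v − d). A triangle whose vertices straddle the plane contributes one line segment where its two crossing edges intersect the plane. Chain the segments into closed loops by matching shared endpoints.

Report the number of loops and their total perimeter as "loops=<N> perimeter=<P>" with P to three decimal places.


loops=1 perimeter=7.874

Straddling triangles (10 of 20):
  (v0,v11,v5) [+-+] → (-1.16041, 0.2136, 0.635588)–(-0.896389, 0.2136, 0.899611)  len=0.3734
  (v0,v7,v10) [++-] → (-0.896389, 0.2136, -0.899611)–(-1.16041, 0.2136, -0.635588)  len=0.3734
  (v0,v10,v11) [+--] → (-1.16041, 0.2136, -0.635588)–(-1.16041, 0.2136, 0.635588)  len=1.2712
  (v1,v5,v9) [++-] → (0.896389, 0.2136, 0.899611)–(1.16041, 0.2136, 0.635588)  len=0.3734
  (v5,v11,v4) [+--] → (-0.896389, 0.2136, 0.899611)–(0, 0.2136, 1.242)  len=0.9596
  (v10,v7,v6) [-+-] → (-0.896389, 0.2136, -0.899611)–(0, 0.2136, -1.242)  len=0.9596
  (v7,v1,v8) [++-] → (1.16041, 0.2136, -0.635588)–(0.896389, 0.2136, -0.899611)  len=0.3734
  (v4,v9,v5) [--+] → (0.896389, 0.2136, 0.899611)–(0, 0.2136, 1.242)  len=0.9596
  (v8,v6,v7) [--+] → (0, 0.2136, -1.242)–(0.896389, 0.2136, -0.899611)  len=0.9596
  (v9,v8,v1) [--+] → (1.16041, 0.2136, -0.635588)–(1.16041, 0.2136, 0.635588)  len=1.2712

Chained into 1 loop(s):
  loop 1: 10 segments, perimeter = 7.8741
Total perimeter = 7.874


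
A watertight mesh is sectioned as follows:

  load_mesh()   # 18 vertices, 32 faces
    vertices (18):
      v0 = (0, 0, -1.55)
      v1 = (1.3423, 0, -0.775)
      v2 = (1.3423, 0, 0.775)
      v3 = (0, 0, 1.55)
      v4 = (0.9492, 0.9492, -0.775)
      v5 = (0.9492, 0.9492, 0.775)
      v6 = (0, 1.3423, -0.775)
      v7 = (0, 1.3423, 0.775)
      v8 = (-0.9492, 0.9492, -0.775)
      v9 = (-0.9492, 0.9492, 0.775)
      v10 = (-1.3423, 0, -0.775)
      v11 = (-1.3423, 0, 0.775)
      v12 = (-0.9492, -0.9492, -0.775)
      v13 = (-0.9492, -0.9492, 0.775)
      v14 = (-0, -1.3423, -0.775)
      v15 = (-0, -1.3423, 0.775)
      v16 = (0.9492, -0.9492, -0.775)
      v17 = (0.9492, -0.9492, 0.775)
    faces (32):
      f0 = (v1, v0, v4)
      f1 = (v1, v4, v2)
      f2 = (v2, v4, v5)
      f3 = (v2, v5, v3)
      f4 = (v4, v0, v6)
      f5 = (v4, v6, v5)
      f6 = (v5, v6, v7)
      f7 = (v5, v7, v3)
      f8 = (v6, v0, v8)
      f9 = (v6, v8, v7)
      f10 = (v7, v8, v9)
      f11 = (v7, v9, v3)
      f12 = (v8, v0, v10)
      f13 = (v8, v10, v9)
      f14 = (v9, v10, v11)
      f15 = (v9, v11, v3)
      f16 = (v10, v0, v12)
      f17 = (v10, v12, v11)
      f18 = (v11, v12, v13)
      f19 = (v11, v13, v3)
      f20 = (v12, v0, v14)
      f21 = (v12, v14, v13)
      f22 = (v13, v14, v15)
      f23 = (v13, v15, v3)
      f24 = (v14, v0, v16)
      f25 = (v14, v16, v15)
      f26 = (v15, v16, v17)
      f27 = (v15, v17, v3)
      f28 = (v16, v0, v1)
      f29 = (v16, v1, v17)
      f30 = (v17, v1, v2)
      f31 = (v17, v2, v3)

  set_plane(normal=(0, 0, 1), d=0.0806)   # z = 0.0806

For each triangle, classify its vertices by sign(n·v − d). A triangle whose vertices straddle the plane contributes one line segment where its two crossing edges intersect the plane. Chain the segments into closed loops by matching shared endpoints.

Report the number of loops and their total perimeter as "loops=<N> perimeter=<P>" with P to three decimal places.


loops=1 perimeter=8.219

Straddling triangles (16 of 32):
  (v1,v4,v2) [--+] → (1.16619, 0.425242, 0.0806)–(1.3423, 0, 0.0806)  len=0.4603
  (v2,v4,v5) [+-+] → (1.16619, 0.425242, 0.0806)–(0.9492, 0.9492, 0.0806)  len=0.5671
  (v4,v6,v5) [--+] → (0.523958, 1.12531, 0.0806)–(0.9492, 0.9492, 0.0806)  len=0.4603
  (v5,v6,v7) [+-+] → (0.523958, 1.12531, 0.0806)–(0, 1.3423, 0.0806)  len=0.5671
  (v6,v8,v7) [--+] → (-0.425242, 1.16619, 0.0806)–(0, 1.3423, 0.0806)  len=0.4603
  (v7,v8,v9) [+-+] → (-0.425242, 1.16619, 0.0806)–(-0.9492, 0.9492, 0.0806)  len=0.5671
  (v8,v10,v9) [--+] → (-1.12531, 0.523958, 0.0806)–(-0.9492, 0.9492, 0.0806)  len=0.4603
  (v9,v10,v11) [+-+] → (-1.12531, 0.523958, 0.0806)–(-1.3423, 0, 0.0806)  len=0.5671
  (v10,v12,v11) [--+] → (-1.16619, -0.425242, 0.0806)–(-1.3423, 0, 0.0806)  len=0.4603
  (v11,v12,v13) [+-+] → (-1.16619, -0.425242, 0.0806)–(-0.9492, -0.9492, 0.0806)  len=0.5671
  (v12,v14,v13) [--+] → (-0.523958, -1.12531, 0.0806)–(-0.9492, -0.9492, 0.0806)  len=0.4603
  (v13,v14,v15) [+-+] → (-0.523958, -1.12531, 0.0806)–(0, -1.3423, 0.0806)  len=0.5671
  (v14,v16,v15) [--+] → (0.425242, -1.16619, 0.0806)–(0, -1.3423, 0.0806)  len=0.4603
  (v15,v16,v17) [+-+] → (0.425242, -1.16619, 0.0806)–(0.9492, -0.9492, 0.0806)  len=0.5671
  (v16,v1,v17) [--+] → (1.12531, -0.523958, 0.0806)–(0.9492, -0.9492, 0.0806)  len=0.4603
  (v17,v1,v2) [+-+] → (1.12531, -0.523958, 0.0806)–(1.3423, 0, 0.0806)  len=0.5671

Chained into 1 loop(s):
  loop 1: 16 segments, perimeter = 8.2190
Total perimeter = 8.219


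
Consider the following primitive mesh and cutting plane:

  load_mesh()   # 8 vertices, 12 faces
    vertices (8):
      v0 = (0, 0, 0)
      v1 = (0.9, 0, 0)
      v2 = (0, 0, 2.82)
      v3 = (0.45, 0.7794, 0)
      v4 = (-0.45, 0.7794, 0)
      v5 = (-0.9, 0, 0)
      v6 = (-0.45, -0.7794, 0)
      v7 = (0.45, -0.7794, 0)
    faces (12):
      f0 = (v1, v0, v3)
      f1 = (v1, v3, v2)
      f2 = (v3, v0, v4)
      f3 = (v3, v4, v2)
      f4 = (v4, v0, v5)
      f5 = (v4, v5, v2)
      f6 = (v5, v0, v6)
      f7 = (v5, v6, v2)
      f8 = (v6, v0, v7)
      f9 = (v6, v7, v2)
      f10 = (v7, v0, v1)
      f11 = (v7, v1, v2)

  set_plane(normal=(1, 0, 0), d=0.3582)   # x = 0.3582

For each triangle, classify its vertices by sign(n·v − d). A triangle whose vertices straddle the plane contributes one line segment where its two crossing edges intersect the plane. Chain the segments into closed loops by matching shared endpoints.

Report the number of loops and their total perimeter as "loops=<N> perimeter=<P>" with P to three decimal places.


Straddling triangles (8 of 12):
  (v1,v0,v3) [+-+] → (0.3582, 0, 0)–(0.3582, 0.620402, 0)  len=0.6204
  (v1,v3,v2) [++-] → (0.3582, 0.620402, 0.57528)–(0.3582, 0, 1.69764)  len=1.2824
  (v3,v0,v4) [+--] → (0.3582, 0.620402, 0)–(0.3582, 0.7794, 0)  len=0.1590
  (v3,v4,v2) [+--] → (0.3582, 0.7794, 0)–(0.3582, 0.620402, 0.57528)  len=0.5968
  (v6,v0,v7) [--+] → (0.3582, -0.620402, 0)–(0.3582, -0.7794, 0)  len=0.1590
  (v6,v7,v2) [-+-] → (0.3582, -0.7794, 0)–(0.3582, -0.620402, 0.57528)  len=0.5968
  (v7,v0,v1) [+-+] → (0.3582, -0.620402, 0)–(0.3582, 0, 0)  len=0.6204
  (v7,v1,v2) [++-] → (0.3582, 0, 1.69764)–(0.3582, -0.620402, 0.57528)  len=1.2824

Chained into 1 loop(s):
  loop 1: 8 segments, perimeter = 5.3173
Total perimeter = 5.317

loops=1 perimeter=5.317


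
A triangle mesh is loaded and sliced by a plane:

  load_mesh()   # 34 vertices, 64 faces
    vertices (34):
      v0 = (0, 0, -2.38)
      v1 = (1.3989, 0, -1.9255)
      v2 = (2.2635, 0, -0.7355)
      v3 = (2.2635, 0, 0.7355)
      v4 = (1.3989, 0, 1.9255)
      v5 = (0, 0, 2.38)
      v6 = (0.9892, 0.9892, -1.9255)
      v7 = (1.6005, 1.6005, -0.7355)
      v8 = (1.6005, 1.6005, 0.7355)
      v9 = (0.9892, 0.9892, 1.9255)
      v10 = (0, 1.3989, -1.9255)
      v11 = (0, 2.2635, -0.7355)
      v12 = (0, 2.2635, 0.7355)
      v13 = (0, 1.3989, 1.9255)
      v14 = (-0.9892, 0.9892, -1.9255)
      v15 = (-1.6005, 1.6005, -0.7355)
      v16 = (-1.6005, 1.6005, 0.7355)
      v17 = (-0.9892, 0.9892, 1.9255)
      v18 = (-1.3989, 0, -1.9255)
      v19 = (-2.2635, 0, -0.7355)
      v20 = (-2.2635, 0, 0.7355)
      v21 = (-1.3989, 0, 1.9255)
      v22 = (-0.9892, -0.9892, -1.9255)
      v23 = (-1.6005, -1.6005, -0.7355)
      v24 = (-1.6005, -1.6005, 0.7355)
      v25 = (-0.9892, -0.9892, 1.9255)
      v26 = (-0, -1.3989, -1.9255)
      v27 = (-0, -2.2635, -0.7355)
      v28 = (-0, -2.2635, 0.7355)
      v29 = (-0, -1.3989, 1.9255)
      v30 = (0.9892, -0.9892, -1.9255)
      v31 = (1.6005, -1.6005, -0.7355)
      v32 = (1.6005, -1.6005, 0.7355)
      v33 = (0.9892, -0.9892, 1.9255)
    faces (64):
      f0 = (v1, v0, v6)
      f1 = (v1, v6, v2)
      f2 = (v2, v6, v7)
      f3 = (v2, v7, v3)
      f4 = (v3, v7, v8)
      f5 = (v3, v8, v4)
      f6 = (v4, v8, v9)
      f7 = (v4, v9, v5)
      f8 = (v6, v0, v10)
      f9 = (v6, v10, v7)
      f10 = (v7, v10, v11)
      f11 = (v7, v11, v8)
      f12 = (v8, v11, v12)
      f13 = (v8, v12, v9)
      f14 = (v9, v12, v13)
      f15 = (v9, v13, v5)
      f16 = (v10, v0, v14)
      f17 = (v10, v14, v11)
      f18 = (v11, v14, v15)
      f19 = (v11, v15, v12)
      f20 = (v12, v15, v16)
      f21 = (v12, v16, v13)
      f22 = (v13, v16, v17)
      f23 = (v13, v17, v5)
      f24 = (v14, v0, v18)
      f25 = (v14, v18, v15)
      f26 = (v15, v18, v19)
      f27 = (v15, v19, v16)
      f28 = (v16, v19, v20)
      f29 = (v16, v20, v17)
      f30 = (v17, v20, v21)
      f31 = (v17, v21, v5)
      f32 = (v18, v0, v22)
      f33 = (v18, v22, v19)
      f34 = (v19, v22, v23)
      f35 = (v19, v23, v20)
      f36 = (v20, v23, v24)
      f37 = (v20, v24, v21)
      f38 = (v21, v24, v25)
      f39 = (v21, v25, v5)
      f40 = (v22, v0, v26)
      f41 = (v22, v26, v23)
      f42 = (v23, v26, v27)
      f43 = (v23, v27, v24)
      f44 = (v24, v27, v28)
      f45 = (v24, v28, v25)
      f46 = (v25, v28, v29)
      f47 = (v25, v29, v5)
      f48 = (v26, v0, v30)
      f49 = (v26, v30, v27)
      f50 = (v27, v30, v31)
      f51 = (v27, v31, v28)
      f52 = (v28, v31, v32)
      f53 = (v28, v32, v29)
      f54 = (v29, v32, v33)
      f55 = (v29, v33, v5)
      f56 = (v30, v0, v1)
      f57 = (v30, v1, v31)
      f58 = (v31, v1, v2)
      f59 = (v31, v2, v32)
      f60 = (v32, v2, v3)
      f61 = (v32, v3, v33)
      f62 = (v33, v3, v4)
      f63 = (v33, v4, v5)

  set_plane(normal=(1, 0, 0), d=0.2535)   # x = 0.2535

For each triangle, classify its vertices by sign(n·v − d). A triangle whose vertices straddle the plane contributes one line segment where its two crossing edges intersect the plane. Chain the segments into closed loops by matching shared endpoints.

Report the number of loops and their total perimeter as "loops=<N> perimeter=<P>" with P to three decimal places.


Straddling triangles (20 of 64):
  (v1,v0,v6) [+-+] → (0.2535, 0, -2.29764)–(0.2535, 0.2535, -2.26353)  len=0.2558
  (v4,v9,v5) [++-] → (0.2535, 0.2535, 2.26353)–(0.2535, 0, 2.29764)  len=0.2558
  (v6,v0,v10) [+--] → (0.2535, 0.2535, -2.26353)–(0.2535, 1.29391, -1.9255)  len=1.0939
  (v6,v10,v7) [+-+] → (0.2535, 1.29391, -1.9255)–(0.2535, 1.43083, -1.73702)  len=0.2330
  (v7,v10,v11) [+--] → (0.2535, 1.43083, -1.73702)–(0.2535, 2.15849, -0.7355)  len=1.2380
  (v7,v11,v8) [+-+] → (0.2535, 2.15849, -0.7355)–(0.2535, 2.15849, -0.502511)  len=0.2330
  (v8,v11,v12) [+--] → (0.2535, 2.15849, -0.502511)–(0.2535, 2.15849, 0.7355)  len=1.2380
  (v8,v12,v9) [+-+] → (0.2535, 2.15849, 0.7355)–(0.2535, 1.93694, 1.04046)  len=0.3769
  (v9,v12,v13) [+--] → (0.2535, 1.93694, 1.04046)–(0.2535, 1.29391, 1.9255)  len=1.0940
  (v9,v13,v5) [+--] → (0.2535, 1.29391, 1.9255)–(0.2535, 0.2535, 2.26353)  len=1.0939
  (v26,v0,v30) [--+] → (0.2535, -0.2535, -2.26353)–(0.2535, -1.29391, -1.9255)  len=1.0939
  (v26,v30,v27) [-+-] → (0.2535, -1.29391, -1.9255)–(0.2535, -1.93694, -1.04046)  len=1.0940
  (v27,v30,v31) [-++] → (0.2535, -1.93694, -1.04046)–(0.2535, -2.15849, -0.7355)  len=0.3769
  (v27,v31,v28) [-+-] → (0.2535, -2.15849, -0.7355)–(0.2535, -2.15849, 0.502511)  len=1.2380
  (v28,v31,v32) [-++] → (0.2535, -2.15849, 0.502511)–(0.2535, -2.15849, 0.7355)  len=0.2330
  (v28,v32,v29) [-+-] → (0.2535, -2.15849, 0.7355)–(0.2535, -1.43083, 1.73702)  len=1.2380
  (v29,v32,v33) [-++] → (0.2535, -1.43083, 1.73702)–(0.2535, -1.29391, 1.9255)  len=0.2330
  (v29,v33,v5) [-+-] → (0.2535, -1.29391, 1.9255)–(0.2535, -0.2535, 2.26353)  len=1.0939
  (v30,v0,v1) [+-+] → (0.2535, -0.2535, -2.26353)–(0.2535, 0, -2.29764)  len=0.2558
  (v33,v4,v5) [++-] → (0.2535, 0, 2.29764)–(0.2535, -0.2535, 2.26353)  len=0.2558

Chained into 1 loop(s):
  loop 1: 20 segments, perimeter = 14.2246
Total perimeter = 14.225

loops=1 perimeter=14.225


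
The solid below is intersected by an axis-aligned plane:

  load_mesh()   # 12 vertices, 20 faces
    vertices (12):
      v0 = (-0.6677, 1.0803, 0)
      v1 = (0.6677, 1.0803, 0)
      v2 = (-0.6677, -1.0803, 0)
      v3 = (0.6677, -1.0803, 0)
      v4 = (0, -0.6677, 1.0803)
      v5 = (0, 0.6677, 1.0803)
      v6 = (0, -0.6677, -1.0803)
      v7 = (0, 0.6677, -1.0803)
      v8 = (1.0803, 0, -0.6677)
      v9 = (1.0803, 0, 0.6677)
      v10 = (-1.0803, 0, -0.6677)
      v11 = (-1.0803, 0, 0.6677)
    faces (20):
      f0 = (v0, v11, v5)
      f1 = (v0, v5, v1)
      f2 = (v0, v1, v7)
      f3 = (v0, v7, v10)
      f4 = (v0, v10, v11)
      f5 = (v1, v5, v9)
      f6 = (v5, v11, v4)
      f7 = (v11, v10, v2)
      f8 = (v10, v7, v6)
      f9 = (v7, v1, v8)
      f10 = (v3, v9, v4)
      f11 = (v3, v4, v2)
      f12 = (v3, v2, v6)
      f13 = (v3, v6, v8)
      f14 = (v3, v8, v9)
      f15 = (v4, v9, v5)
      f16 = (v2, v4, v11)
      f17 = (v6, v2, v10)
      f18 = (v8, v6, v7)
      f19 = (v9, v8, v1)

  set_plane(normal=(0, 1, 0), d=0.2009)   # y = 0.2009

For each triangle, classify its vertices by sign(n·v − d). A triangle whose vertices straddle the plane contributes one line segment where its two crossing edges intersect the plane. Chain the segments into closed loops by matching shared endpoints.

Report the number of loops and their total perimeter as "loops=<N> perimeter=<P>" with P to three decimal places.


loops=1 perimeter=6.813

Straddling triangles (10 of 20):
  (v0,v11,v5) [+-+] → (-1.00357, 0.2009, 0.54353)–(-0.755255, 0.2009, 0.791845)  len=0.3512
  (v0,v7,v10) [++-] → (-0.755255, 0.2009, -0.791845)–(-1.00357, 0.2009, -0.54353)  len=0.3512
  (v0,v10,v11) [+--] → (-1.00357, 0.2009, -0.54353)–(-1.00357, 0.2009, 0.54353)  len=1.0871
  (v1,v5,v9) [++-] → (0.755255, 0.2009, 0.791845)–(1.00357, 0.2009, 0.54353)  len=0.3512
  (v5,v11,v4) [+--] → (-0.755255, 0.2009, 0.791845)–(0, 0.2009, 1.0803)  len=0.8085
  (v10,v7,v6) [-+-] → (-0.755255, 0.2009, -0.791845)–(0, 0.2009, -1.0803)  len=0.8085
  (v7,v1,v8) [++-] → (1.00357, 0.2009, -0.54353)–(0.755255, 0.2009, -0.791845)  len=0.3512
  (v4,v9,v5) [--+] → (0.755255, 0.2009, 0.791845)–(0, 0.2009, 1.0803)  len=0.8085
  (v8,v6,v7) [--+] → (0, 0.2009, -1.0803)–(0.755255, 0.2009, -0.791845)  len=0.8085
  (v9,v8,v1) [--+] → (1.00357, 0.2009, -0.54353)–(1.00357, 0.2009, 0.54353)  len=1.0871

Chained into 1 loop(s):
  loop 1: 10 segments, perimeter = 6.8127
Total perimeter = 6.813


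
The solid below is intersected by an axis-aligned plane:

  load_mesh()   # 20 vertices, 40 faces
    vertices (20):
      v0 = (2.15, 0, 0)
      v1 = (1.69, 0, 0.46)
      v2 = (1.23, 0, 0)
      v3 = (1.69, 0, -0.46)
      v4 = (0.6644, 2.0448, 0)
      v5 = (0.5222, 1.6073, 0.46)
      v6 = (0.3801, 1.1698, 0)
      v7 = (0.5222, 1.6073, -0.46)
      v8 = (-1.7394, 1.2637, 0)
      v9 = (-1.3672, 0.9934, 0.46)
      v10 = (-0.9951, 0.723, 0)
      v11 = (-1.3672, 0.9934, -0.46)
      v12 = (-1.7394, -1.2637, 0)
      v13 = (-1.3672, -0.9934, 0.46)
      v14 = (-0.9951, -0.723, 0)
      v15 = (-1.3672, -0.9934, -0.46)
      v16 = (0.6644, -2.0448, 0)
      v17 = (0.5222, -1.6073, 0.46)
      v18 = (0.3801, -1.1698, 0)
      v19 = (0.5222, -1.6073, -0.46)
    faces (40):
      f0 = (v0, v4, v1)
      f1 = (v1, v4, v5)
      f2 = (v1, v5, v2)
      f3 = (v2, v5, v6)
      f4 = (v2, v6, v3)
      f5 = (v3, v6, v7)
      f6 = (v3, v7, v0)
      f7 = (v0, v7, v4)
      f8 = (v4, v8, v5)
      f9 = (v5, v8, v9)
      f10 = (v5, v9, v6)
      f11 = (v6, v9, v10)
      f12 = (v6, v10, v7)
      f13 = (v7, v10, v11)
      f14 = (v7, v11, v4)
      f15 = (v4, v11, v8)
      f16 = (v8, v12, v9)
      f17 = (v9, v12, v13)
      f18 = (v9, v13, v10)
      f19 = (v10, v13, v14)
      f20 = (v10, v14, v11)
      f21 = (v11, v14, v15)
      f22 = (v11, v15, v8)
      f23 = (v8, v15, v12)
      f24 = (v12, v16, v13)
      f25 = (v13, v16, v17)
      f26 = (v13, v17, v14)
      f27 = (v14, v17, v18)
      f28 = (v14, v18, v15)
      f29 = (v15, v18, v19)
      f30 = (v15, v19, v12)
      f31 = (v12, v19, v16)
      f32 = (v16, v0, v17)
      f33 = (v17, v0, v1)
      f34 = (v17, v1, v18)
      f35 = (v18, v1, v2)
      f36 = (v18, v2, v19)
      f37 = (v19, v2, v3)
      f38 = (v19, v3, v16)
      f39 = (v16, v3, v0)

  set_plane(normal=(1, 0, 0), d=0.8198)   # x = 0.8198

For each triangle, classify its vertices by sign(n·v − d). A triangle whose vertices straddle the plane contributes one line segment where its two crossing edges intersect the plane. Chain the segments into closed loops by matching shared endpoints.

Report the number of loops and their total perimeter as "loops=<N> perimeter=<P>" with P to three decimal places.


loops=2 perimeter=6.261

Straddling triangles (16 of 40):
  (v0,v4,v1) [+-+] → (0.8198, 1.83091, 0)–(0.8198, 1.73497, 0.0696997)  len=0.1186
  (v1,v4,v5) [+--] → (0.8198, 1.73497, 0.0696997)–(0.8198, 1.1977, 0.46)  len=0.6641
  (v1,v5,v2) [+-+] → (0.8198, 1.1977, 0.46)–(0.8198, 0.931498, 0.266589)  len=0.3290
  (v2,v5,v6) [+--] → (0.8198, 0.931498, 0.266589)–(0.8198, 0.564598, 0)  len=0.4535
  (v2,v6,v3) [+-+] → (0.8198, 0.564598, 0)–(0.8198, 0.777128, -0.15441)  len=0.2627
  (v3,v6,v7) [+--] → (0.8198, 0.777128, -0.15441)–(0.8198, 1.1977, -0.46)  len=0.5199
  (v3,v7,v0) [+-+] → (0.8198, 1.1977, -0.46)–(0.8198, 1.31345, -0.375901)  len=0.1431
  (v0,v7,v4) [+--] → (0.8198, 1.31345, -0.375901)–(0.8198, 1.83091, 0)  len=0.6396
  (v16,v0,v17) [-+-] → (0.8198, -1.83091, 0)–(0.8198, -1.31345, 0.375901)  len=0.6396
  (v17,v0,v1) [-++] → (0.8198, -1.31345, 0.375901)–(0.8198, -1.1977, 0.46)  len=0.1431
  (v17,v1,v18) [-+-] → (0.8198, -1.1977, 0.46)–(0.8198, -0.777128, 0.15441)  len=0.5199
  (v18,v1,v2) [-++] → (0.8198, -0.777128, 0.15441)–(0.8198, -0.564598, 0)  len=0.2627
  (v18,v2,v19) [-+-] → (0.8198, -0.564598, 0)–(0.8198, -0.931498, -0.266589)  len=0.4535
  (v19,v2,v3) [-++] → (0.8198, -0.931498, -0.266589)–(0.8198, -1.1977, -0.46)  len=0.3290
  (v19,v3,v16) [-+-] → (0.8198, -1.1977, -0.46)–(0.8198, -1.73497, -0.0696997)  len=0.6641
  (v16,v3,v0) [-++] → (0.8198, -1.73497, -0.0696997)–(0.8198, -1.83091, 0)  len=0.1186

Chained into 2 loop(s):
  loop 1: 8 segments, perimeter = 3.1305
  loop 2: 8 segments, perimeter = 3.1305
Total perimeter = 6.261


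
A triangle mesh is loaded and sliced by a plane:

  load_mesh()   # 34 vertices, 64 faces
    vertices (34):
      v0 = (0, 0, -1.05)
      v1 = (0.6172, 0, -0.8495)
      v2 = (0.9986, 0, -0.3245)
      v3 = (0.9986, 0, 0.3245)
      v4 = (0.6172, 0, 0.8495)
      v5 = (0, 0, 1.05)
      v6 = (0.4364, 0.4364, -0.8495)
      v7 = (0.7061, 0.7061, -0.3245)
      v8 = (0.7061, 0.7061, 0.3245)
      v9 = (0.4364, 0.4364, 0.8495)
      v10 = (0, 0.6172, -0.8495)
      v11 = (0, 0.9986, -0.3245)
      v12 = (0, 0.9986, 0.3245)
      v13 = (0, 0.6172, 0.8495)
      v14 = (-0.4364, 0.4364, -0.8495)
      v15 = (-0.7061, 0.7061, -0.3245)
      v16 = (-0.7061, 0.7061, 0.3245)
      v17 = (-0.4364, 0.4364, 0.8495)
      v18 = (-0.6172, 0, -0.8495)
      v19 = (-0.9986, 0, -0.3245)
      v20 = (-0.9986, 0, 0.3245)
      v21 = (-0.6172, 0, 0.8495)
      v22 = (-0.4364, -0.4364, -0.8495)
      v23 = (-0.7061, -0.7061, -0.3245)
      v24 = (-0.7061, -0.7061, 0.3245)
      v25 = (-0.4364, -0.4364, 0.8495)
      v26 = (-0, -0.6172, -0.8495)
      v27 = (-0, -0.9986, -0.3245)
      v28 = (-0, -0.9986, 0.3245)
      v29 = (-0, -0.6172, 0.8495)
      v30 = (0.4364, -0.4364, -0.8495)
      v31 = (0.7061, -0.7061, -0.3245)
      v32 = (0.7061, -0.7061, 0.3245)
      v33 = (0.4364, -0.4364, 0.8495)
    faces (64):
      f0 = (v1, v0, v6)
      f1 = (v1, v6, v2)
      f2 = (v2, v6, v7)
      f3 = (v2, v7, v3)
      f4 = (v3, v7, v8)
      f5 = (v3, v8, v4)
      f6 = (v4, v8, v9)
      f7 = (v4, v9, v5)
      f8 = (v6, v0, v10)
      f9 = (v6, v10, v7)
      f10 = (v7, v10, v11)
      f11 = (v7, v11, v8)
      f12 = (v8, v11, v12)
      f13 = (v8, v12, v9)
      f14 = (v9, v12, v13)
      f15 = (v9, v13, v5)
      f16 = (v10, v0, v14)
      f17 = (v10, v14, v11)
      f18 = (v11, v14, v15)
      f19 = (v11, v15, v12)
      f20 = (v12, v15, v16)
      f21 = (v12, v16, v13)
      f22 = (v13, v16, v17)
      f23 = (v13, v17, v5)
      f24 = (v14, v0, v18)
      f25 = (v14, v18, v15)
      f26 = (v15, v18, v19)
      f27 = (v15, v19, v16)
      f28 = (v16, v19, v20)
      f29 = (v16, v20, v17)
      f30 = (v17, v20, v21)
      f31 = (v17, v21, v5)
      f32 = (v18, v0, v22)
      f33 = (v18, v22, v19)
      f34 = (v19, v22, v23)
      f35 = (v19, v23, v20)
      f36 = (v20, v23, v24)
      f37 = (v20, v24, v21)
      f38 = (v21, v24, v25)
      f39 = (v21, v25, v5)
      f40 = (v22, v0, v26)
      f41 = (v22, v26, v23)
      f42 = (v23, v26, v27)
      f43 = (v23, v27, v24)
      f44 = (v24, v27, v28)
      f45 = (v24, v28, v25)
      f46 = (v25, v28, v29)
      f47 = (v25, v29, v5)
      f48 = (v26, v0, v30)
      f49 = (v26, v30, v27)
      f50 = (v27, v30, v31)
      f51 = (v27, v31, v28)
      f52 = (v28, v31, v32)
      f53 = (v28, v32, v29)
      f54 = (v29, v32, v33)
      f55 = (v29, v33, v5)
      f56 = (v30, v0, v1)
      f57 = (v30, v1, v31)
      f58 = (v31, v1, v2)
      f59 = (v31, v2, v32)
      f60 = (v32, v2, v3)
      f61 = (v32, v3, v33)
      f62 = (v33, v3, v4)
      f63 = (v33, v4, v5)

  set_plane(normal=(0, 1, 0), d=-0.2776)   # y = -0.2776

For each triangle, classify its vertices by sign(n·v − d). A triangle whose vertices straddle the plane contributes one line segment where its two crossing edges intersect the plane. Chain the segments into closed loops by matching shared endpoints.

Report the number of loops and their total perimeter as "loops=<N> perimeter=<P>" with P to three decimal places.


loops=1 perimeter=5.959

Straddling triangles (20 of 64):
  (v18,v0,v22) [++-] → (-0.2776, -0.2776, -0.922459)–(-0.502191, -0.2776, -0.8495)  len=0.2361
  (v18,v22,v19) [+-+] → (-0.502191, -0.2776, -0.8495)–(-0.640977, -0.2776, -0.65846)  len=0.2361
  (v19,v22,v23) [+--] → (-0.640977, -0.2776, -0.65846)–(-0.883605, -0.2776, -0.3245)  len=0.4128
  (v19,v23,v20) [+-+] → (-0.883605, -0.2776, -0.3245)–(-0.883605, -0.2776, 0.0693486)  len=0.3938
  (v20,v23,v24) [+--] → (-0.883605, -0.2776, 0.0693486)–(-0.883605, -0.2776, 0.3245)  len=0.2552
  (v20,v24,v21) [+-+] → (-0.883605, -0.2776, 0.3245)–(-0.652151, -0.2776, 0.643099)  len=0.3938
  (v21,v24,v25) [+--] → (-0.652151, -0.2776, 0.643099)–(-0.502191, -0.2776, 0.8495)  len=0.2551
  (v21,v25,v5) [+-+] → (-0.502191, -0.2776, 0.8495)–(-0.2776, -0.2776, 0.922459)  len=0.2361
  (v22,v0,v26) [-+-] → (-0.2776, -0.2776, -0.922459)–(0, -0.2776, -0.95982)  len=0.2801
  (v25,v29,v5) [--+] → (0, -0.2776, 0.95982)–(-0.2776, -0.2776, 0.922459)  len=0.2801
  (v26,v0,v30) [-+-] → (0, -0.2776, -0.95982)–(0.2776, -0.2776, -0.922459)  len=0.2801
  (v29,v33,v5) [--+] → (0.2776, -0.2776, 0.922459)–(0, -0.2776, 0.95982)  len=0.2801
  (v30,v0,v1) [-++] → (0.2776, -0.2776, -0.922459)–(0.502191, -0.2776, -0.8495)  len=0.2361
  (v30,v1,v31) [-+-] → (0.502191, -0.2776, -0.8495)–(0.652151, -0.2776, -0.643099)  len=0.2551
  (v31,v1,v2) [-++] → (0.652151, -0.2776, -0.643099)–(0.883605, -0.2776, -0.3245)  len=0.3938
  (v31,v2,v32) [-+-] → (0.883605, -0.2776, -0.3245)–(0.883605, -0.2776, -0.0693486)  len=0.2552
  (v32,v2,v3) [-++] → (0.883605, -0.2776, -0.0693486)–(0.883605, -0.2776, 0.3245)  len=0.3938
  (v32,v3,v33) [-+-] → (0.883605, -0.2776, 0.3245)–(0.640977, -0.2776, 0.65846)  len=0.4128
  (v33,v3,v4) [-++] → (0.640977, -0.2776, 0.65846)–(0.502191, -0.2776, 0.8495)  len=0.2361
  (v33,v4,v5) [-++] → (0.502191, -0.2776, 0.8495)–(0.2776, -0.2776, 0.922459)  len=0.2361

Chained into 1 loop(s):
  loop 1: 20 segments, perimeter = 5.9587
Total perimeter = 5.959


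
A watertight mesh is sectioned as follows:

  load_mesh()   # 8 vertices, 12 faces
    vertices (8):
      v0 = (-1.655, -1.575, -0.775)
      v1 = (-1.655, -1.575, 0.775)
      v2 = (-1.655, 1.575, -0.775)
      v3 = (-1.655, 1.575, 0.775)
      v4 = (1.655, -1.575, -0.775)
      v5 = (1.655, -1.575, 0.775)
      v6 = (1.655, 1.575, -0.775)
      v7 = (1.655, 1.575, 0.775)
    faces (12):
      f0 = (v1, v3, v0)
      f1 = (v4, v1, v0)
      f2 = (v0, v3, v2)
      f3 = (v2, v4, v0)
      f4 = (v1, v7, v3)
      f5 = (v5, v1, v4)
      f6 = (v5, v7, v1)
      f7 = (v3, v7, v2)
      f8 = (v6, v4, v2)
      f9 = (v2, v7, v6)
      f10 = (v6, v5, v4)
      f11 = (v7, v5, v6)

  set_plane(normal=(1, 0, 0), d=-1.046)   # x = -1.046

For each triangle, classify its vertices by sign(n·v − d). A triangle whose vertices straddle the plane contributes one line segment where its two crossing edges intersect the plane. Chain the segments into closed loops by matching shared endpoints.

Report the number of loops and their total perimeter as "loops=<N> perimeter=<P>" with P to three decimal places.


loops=1 perimeter=9.400

Straddling triangles (8 of 12):
  (v4,v1,v0) [+--] → (-1.046, -1.575, 0.489819)–(-1.046, -1.575, -0.775)  len=1.2648
  (v2,v4,v0) [-+-] → (-1.046, 0.995438, -0.775)–(-1.046, -1.575, -0.775)  len=2.5704
  (v1,v7,v3) [-+-] → (-1.046, -0.995438, 0.775)–(-1.046, 1.575, 0.775)  len=2.5704
  (v5,v1,v4) [+-+] → (-1.046, -1.575, 0.775)–(-1.046, -1.575, 0.489819)  len=0.2852
  (v5,v7,v1) [++-] → (-1.046, -0.995438, 0.775)–(-1.046, -1.575, 0.775)  len=0.5796
  (v3,v7,v2) [-+-] → (-1.046, 1.575, 0.775)–(-1.046, 1.575, -0.489819)  len=1.2648
  (v6,v4,v2) [++-] → (-1.046, 0.995438, -0.775)–(-1.046, 1.575, -0.775)  len=0.5796
  (v2,v7,v6) [-++] → (-1.046, 1.575, -0.489819)–(-1.046, 1.575, -0.775)  len=0.2852

Chained into 1 loop(s):
  loop 1: 8 segments, perimeter = 9.4000
Total perimeter = 9.400


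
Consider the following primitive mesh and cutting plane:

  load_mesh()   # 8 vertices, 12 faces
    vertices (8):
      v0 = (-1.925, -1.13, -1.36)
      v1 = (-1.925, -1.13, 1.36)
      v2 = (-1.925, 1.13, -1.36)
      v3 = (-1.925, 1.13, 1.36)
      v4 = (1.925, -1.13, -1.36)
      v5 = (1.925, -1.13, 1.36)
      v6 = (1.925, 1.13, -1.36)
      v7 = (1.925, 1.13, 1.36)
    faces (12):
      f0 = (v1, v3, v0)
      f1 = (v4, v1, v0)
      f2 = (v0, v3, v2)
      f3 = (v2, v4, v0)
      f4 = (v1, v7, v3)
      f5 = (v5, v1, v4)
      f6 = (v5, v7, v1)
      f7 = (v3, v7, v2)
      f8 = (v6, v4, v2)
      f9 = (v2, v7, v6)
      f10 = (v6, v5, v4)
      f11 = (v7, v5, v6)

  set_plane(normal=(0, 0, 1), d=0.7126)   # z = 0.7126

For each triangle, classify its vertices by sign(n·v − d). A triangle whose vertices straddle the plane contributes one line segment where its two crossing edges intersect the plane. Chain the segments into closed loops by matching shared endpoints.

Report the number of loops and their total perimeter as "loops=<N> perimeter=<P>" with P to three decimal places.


Straddling triangles (8 of 12):
  (v1,v3,v0) [++-] → (-1.925, 0.592087, 0.7126)–(-1.925, -1.13, 0.7126)  len=1.7221
  (v4,v1,v0) [-+-] → (-1.00864, -1.13, 0.7126)–(-1.925, -1.13, 0.7126)  len=0.9164
  (v0,v3,v2) [-+-] → (-1.925, 0.592087, 0.7126)–(-1.925, 1.13, 0.7126)  len=0.5379
  (v5,v1,v4) [++-] → (-1.00864, -1.13, 0.7126)–(1.925, -1.13, 0.7126)  len=2.9336
  (v3,v7,v2) [++-] → (1.00864, 1.13, 0.7126)–(-1.925, 1.13, 0.7126)  len=2.9336
  (v2,v7,v6) [-+-] → (1.00864, 1.13, 0.7126)–(1.925, 1.13, 0.7126)  len=0.9164
  (v6,v5,v4) [-+-] → (1.925, -0.592087, 0.7126)–(1.925, -1.13, 0.7126)  len=0.5379
  (v7,v5,v6) [++-] → (1.925, -0.592087, 0.7126)–(1.925, 1.13, 0.7126)  len=1.7221

Chained into 1 loop(s):
  loop 1: 8 segments, perimeter = 12.2200
Total perimeter = 12.220

loops=1 perimeter=12.220


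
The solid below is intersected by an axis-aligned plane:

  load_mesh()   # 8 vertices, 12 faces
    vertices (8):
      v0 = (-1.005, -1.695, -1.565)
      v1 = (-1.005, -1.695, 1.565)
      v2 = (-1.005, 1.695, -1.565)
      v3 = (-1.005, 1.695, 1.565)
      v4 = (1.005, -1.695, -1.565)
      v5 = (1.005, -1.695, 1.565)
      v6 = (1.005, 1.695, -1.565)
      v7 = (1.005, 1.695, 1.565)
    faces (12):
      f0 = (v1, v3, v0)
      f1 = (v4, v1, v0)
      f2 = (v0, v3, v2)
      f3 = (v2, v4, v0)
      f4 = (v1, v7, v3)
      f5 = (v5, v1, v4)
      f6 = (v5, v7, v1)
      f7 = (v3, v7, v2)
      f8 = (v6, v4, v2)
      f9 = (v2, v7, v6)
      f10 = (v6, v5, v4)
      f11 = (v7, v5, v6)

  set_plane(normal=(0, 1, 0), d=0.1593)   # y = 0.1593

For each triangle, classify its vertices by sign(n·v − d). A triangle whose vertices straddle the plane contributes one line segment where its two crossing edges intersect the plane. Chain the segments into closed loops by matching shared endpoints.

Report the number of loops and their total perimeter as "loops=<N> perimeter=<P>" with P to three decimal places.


loops=1 perimeter=10.280

Straddling triangles (8 of 12):
  (v1,v3,v0) [-+-] → (-1.005, 0.1593, 1.565)–(-1.005, 0.1593, 0.147082)  len=1.4179
  (v0,v3,v2) [-++] → (-1.005, 0.1593, 0.147082)–(-1.005, 0.1593, -1.565)  len=1.7121
  (v2,v4,v0) [+--] → (-0.0944522, 0.1593, -1.565)–(-1.005, 0.1593, -1.565)  len=0.9105
  (v1,v7,v3) [-++] → (0.0944522, 0.1593, 1.565)–(-1.005, 0.1593, 1.565)  len=1.0995
  (v5,v7,v1) [-+-] → (1.005, 0.1593, 1.565)–(0.0944522, 0.1593, 1.565)  len=0.9105
  (v6,v4,v2) [+-+] → (1.005, 0.1593, -1.565)–(-0.0944522, 0.1593, -1.565)  len=1.0995
  (v6,v5,v4) [+--] → (1.005, 0.1593, -0.147082)–(1.005, 0.1593, -1.565)  len=1.4179
  (v7,v5,v6) [+-+] → (1.005, 0.1593, 1.565)–(1.005, 0.1593, -0.147082)  len=1.7121

Chained into 1 loop(s):
  loop 1: 8 segments, perimeter = 10.2800
Total perimeter = 10.280


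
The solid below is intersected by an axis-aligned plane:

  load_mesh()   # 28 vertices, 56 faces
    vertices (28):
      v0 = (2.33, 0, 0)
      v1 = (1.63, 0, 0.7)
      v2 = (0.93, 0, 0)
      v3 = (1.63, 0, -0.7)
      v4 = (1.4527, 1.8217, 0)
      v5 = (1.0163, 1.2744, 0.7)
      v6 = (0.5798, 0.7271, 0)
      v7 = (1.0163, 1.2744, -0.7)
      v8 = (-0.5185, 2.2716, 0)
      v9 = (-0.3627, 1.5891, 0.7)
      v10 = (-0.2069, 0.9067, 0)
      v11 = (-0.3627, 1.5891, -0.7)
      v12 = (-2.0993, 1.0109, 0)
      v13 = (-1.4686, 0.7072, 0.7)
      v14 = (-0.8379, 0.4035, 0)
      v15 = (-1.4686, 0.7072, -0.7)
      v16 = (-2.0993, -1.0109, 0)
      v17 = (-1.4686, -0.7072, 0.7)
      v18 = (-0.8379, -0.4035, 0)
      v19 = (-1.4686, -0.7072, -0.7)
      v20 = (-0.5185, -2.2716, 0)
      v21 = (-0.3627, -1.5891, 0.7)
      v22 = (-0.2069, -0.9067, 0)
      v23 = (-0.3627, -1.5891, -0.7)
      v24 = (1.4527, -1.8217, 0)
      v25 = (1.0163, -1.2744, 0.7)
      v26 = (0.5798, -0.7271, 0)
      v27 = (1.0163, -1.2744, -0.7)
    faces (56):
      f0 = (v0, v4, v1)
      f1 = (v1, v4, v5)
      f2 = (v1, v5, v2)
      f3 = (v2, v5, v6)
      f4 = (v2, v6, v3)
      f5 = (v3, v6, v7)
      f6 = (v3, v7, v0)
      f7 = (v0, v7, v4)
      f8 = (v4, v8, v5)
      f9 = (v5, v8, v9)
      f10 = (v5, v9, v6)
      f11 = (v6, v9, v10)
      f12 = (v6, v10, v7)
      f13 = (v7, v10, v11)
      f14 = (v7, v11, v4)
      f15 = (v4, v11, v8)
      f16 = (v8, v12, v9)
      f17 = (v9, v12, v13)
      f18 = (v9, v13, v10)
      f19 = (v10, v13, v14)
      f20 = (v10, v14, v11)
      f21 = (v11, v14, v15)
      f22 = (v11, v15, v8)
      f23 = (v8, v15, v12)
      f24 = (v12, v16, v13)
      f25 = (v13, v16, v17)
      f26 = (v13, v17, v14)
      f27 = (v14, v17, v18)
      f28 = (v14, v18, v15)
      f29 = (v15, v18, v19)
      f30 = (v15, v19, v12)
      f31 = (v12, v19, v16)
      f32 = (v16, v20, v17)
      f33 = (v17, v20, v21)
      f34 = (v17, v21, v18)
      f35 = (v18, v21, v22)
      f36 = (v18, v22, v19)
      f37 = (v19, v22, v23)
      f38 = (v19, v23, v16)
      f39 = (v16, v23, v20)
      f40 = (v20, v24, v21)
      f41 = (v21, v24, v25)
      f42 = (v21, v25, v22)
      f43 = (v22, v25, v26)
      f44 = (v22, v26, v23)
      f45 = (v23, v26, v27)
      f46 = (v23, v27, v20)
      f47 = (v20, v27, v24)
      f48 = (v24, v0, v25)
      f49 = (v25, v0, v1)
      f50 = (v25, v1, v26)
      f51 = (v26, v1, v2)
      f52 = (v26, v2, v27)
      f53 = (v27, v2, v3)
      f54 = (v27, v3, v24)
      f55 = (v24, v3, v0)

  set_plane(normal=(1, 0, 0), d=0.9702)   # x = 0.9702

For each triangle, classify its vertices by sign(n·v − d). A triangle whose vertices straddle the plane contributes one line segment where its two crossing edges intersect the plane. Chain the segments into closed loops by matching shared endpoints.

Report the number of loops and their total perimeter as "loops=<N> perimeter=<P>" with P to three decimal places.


Straddling triangles (22 of 56):
  (v1,v5,v2) [++-] → (0.9702, 0.593637, 0.326072)–(0.9702, 0, 0.0402)  len=0.6589
  (v2,v5,v6) [-+-] → (0.9702, 0.593637, 0.326072)–(0.9702, 1.2166, 0.626071)  len=0.6914
  (v2,v6,v3) [--+] → (0.9702, 0.456809, -0.260217)–(0.9702, 0, -0.0402)  len=0.5070
  (v3,v6,v7) [+-+] → (0.9702, 0.456809, -0.260217)–(0.9702, 1.2166, -0.626071)  len=0.8433
  (v4,v8,v5) [+-+] → (0.9702, 1.93182, 0)–(0.9702, 1.30435, 0.678974)  len=0.9245
  (v5,v8,v9) [+--] → (0.9702, 1.30435, 0.678974)–(0.9702, 1.28492, 0.7)  len=0.0286
  (v5,v9,v6) [+--] → (0.9702, 1.28492, 0.7)–(0.9702, 1.2166, 0.626071)  len=0.1007
  (v6,v10,v7) [--+] → (0.9702, 1.26054, -0.673618)–(0.9702, 1.2166, -0.626071)  len=0.0647
  (v7,v10,v11) [+--] → (0.9702, 1.26054, -0.673618)–(0.9702, 1.28492, -0.7)  len=0.0359
  (v7,v11,v4) [+-+] → (0.9702, 1.28492, -0.7)–(0.9702, 1.75988, -0.186047)  len=0.6998
  (v4,v11,v8) [+--] → (0.9702, 1.75988, -0.186047)–(0.9702, 1.93182, 0)  len=0.2533
  (v20,v24,v21) [-+-] → (0.9702, -1.93182, 0)–(0.9702, -1.75988, 0.186047)  len=0.2533
  (v21,v24,v25) [-++] → (0.9702, -1.75988, 0.186047)–(0.9702, -1.28492, 0.7)  len=0.6998
  (v21,v25,v22) [-+-] → (0.9702, -1.28492, 0.7)–(0.9702, -1.26054, 0.673618)  len=0.0359
  (v22,v25,v26) [-+-] → (0.9702, -1.26054, 0.673618)–(0.9702, -1.2166, 0.626071)  len=0.0647
  (v23,v26,v27) [--+] → (0.9702, -1.2166, -0.626071)–(0.9702, -1.28492, -0.7)  len=0.1007
  (v23,v27,v20) [-+-] → (0.9702, -1.28492, -0.7)–(0.9702, -1.30435, -0.678974)  len=0.0286
  (v20,v27,v24) [-++] → (0.9702, -1.30435, -0.678974)–(0.9702, -1.93182, 0)  len=0.9245
  (v25,v1,v26) [++-] → (0.9702, -0.456809, 0.260217)–(0.9702, -1.2166, 0.626071)  len=0.8433
  (v26,v1,v2) [-+-] → (0.9702, -0.456809, 0.260217)–(0.9702, 0, 0.0402)  len=0.5070
  (v26,v2,v27) [--+] → (0.9702, -0.593637, -0.326072)–(0.9702, -1.2166, -0.626071)  len=0.6914
  (v27,v2,v3) [+-+] → (0.9702, -0.593637, -0.326072)–(0.9702, 0, -0.0402)  len=0.6589

Chained into 1 loop(s):
  loop 1: 22 segments, perimeter = 9.6165
Total perimeter = 9.617

loops=1 perimeter=9.617
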